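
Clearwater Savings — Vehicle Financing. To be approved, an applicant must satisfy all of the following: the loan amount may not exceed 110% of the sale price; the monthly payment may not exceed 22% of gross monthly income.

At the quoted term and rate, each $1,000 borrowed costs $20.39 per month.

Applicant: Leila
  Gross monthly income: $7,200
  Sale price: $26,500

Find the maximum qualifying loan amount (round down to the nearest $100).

$29,100

Payment cap: 22% × $7,200 = $1,584/month.
At $20.39 per $1,000, that supports 1,584/20.39 × 1,000 ≈ $77,685 → $77,600.
LTV cap: 110% × $26,500 = $29,150 → $29,100.
Binding constraint: loan-to-value.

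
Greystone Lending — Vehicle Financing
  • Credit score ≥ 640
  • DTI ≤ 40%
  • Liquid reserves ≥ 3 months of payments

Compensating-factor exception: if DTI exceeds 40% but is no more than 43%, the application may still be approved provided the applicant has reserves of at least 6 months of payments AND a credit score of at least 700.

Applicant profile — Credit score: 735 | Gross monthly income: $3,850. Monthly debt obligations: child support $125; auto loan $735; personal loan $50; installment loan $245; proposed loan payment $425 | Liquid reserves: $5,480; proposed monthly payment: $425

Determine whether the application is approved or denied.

Approved

Credit score 735 ≥ 640 (meets base)
Total debts = (125 + 735 + 50 + 245 + 425) = 1,580. DTI: 1,580 ÷ 3,850 = 41%, over the 40% base limit.
Reserves = 5,480/425 = 12.9 months ≥ 3
DTI 41% is within the 40%–43% exception band; checking compensating factors.
Reserves 12.9 ≥ 6 months; credit score 735 ≥ 700.
Both compensating conditions met → exception applies.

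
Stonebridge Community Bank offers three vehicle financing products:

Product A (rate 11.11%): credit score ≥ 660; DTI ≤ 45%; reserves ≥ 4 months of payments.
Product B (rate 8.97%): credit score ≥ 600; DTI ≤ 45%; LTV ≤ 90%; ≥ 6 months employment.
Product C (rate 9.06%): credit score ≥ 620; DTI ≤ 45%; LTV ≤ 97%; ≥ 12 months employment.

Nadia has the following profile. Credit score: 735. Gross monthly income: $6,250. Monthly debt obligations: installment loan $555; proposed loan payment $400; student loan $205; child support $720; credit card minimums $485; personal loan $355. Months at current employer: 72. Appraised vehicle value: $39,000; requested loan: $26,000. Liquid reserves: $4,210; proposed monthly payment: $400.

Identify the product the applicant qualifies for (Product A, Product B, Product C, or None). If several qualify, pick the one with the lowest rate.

Total debts = (555 + 400 + 205 + 720 + 485 + 355) = 2,720; DTI = 2,720/6,250 = 43.5%.
LTV = 26,000/39,000 = 66.7%.
Reserves = 4,210/400 = 10.5 months.
Product A: score 735 ≥ 660; DTI 43.5% ≤ 45%; reserves 10.5 ≥ 4 mo → qualifies.
Product B: score 735 ≥ 600; DTI 43.5% ≤ 45%; LTV 66.7% ≤ 90%; employment 72 ≥ 6 mo → qualifies.
Product C: score 735 ≥ 620; DTI 43.5% ≤ 45%; LTV 66.7% ≤ 97%; employment 72 ≥ 12 mo → qualifies.
Qualifying: Product A, Product B, Product C. Lowest rate is 8.97% → Product B.

Product B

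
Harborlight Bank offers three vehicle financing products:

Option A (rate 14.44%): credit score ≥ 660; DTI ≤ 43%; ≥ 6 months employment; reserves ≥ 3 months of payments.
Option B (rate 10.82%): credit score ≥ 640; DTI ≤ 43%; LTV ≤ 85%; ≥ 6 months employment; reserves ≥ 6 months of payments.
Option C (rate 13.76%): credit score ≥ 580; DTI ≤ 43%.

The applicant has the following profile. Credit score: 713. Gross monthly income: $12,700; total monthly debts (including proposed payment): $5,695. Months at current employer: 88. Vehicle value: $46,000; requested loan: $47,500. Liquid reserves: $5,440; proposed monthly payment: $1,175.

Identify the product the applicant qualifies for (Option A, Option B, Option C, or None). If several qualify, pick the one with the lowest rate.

None

DTI = 5,695/12,700 = 44.8%.
LTV = 47,500/46,000 = 103.3%.
Reserves = 5,440/1,175 = 4.6 months.
Option A: score 713 ≥ 660; DTI 44.8% > 43%; employment 88 ≥ 6 mo; reserves 4.6 ≥ 3 mo → does not qualify.
Option B: score 713 ≥ 640; DTI 44.8% > 43%; LTV 103.3% > 85%; employment 88 ≥ 6 mo; reserves 4.6 < 6 mo → does not qualify.
Option C: score 713 ≥ 580; DTI 44.8% > 43% → does not qualify.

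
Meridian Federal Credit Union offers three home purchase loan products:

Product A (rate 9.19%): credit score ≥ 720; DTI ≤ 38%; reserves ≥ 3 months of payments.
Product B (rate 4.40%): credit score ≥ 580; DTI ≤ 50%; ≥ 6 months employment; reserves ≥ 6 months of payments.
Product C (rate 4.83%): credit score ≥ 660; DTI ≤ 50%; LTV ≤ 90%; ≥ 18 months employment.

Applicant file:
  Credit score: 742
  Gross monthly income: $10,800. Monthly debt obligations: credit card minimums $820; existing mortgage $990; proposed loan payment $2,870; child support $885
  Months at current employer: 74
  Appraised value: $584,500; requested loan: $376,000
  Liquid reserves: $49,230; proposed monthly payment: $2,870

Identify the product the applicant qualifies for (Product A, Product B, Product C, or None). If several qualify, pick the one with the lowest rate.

None

Total debts = (820 + 990 + 2,870 + 885) = 5,565; DTI = 5,565/10,800 = 51.5%.
LTV = 376,000/584,500 = 64.3%.
Reserves = 49,230/2,870 = 17.2 months.
Product A: score 742 ≥ 720; DTI 51.5% > 38%; reserves 17.2 ≥ 3 mo → does not qualify.
Product B: score 742 ≥ 580; DTI 51.5% > 50%; employment 74 ≥ 6 mo; reserves 17.2 ≥ 6 mo → does not qualify.
Product C: score 742 ≥ 660; DTI 51.5% > 50%; LTV 64.3% ≤ 90%; employment 74 ≥ 18 mo → does not qualify.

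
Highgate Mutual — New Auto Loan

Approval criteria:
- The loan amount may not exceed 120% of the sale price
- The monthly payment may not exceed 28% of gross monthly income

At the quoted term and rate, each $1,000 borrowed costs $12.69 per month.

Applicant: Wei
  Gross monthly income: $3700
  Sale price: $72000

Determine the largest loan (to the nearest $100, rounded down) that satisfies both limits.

$81,600

Payment cap: 28% × $3,700 = $1,036/month.
At $12.69 per $1,000, that supports 1,036/12.69 × 1,000 ≈ $81,639 → $81,600.
LTV cap: 120% × $72,000 = $86,400 → $86,400.
Binding constraint: payment-to-income.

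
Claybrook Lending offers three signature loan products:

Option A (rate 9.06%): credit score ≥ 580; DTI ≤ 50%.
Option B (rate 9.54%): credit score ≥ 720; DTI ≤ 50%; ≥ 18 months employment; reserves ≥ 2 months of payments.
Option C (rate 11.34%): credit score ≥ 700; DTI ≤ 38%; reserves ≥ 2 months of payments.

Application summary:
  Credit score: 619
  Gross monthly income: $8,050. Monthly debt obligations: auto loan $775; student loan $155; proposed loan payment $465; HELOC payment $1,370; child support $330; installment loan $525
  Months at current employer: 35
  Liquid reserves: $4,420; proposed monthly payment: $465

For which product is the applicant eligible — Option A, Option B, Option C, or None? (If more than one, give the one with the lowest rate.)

Total debts = (775 + 155 + 465 + 1,370 + 330 + 525) = 3,620; DTI = 3,620/8,050 = 45%.
Reserves = 4,420/465 = 9.5 months.
Option A: score 619 ≥ 580; DTI 45% ≤ 50% → qualifies.
Option B: score 619 < 720; DTI 45% ≤ 50%; employment 35 ≥ 18 mo; reserves 9.5 ≥ 2 mo → does not qualify.
Option C: score 619 < 700; DTI 45% > 38%; reserves 9.5 ≥ 2 mo → does not qualify.

Option A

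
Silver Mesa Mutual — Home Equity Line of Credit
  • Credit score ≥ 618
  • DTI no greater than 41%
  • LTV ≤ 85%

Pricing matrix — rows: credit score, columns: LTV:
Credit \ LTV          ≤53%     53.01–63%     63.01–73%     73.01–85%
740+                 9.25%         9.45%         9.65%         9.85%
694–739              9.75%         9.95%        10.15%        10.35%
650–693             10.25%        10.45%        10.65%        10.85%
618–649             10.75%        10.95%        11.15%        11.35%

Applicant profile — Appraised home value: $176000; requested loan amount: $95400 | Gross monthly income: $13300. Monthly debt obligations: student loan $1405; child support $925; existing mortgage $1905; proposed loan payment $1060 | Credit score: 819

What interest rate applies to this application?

9.45%

Credit score 819 ≥ 618; Total monthly debts = (1,405 + 925 + 1,905 + 1,060) = 5,295. DTI = 5,295/13,300 = 39.8% ≤ 41%
LTV = 95,400/176,000 = 54.2% ≤ 85%
Score 819 is in the 740+ band; LTV 54.2% is in the 53.01–63% band → 9.45%.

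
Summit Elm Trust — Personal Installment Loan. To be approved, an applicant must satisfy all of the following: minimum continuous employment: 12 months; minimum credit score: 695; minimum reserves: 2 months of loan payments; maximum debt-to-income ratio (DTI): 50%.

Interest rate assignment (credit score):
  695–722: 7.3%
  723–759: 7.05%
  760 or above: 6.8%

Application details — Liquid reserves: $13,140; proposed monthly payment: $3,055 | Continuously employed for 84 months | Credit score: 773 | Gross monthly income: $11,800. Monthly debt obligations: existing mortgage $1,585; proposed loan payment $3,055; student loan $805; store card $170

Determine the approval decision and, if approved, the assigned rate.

Credit score 773 ≥ 695 (meets minimum)
Reserves = 13,140/3,055 = 4.3 months ≥ 2
Employment 84 ≥ 12 months
Total monthly debts = (1,585 + 3,055 + 805 + 170) = 5,615. DTI = 5,615/11,800 = 47.6% ≤ 50%
All requirements met. Score 773 falls in the 760 or above tier → 6.8%.

Approved at 6.8%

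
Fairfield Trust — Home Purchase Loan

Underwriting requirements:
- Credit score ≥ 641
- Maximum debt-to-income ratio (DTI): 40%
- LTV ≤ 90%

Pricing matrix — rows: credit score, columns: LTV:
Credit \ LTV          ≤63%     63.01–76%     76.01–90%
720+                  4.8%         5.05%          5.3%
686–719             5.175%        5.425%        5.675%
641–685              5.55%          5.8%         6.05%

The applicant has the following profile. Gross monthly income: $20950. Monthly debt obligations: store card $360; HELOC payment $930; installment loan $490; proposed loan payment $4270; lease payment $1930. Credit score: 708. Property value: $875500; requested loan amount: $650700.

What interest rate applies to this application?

Credit score 708 ≥ 641; Total monthly debts = (360 + 930 + 490 + 4,270 + 1,930) = 7,980. DTI = 7,980/20,950 = 38.1% ≤ 40%
LTV = 650,700/875,500 = 74.3% ≤ 90%
Score 708 is in the 686–719 band; LTV 74.3% is in the 63.01–76% band → 5.425%.

5.425%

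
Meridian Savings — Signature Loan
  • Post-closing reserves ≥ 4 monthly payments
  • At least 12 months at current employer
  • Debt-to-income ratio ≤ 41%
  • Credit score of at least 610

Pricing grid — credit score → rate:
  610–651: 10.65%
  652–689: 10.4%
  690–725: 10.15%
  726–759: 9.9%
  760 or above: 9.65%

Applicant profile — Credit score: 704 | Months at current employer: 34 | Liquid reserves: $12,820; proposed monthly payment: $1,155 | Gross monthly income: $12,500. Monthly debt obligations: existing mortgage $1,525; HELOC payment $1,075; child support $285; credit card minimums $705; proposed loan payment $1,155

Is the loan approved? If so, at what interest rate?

Approved at 10.15%

Credit score 704 ≥ 610 (meets minimum)
Total monthly debts = (1,525 + 1,075 + 285 + 705 + 1,155) = 4,745. DTI: 4,745 ÷ 12,500 = 38%, within the 41% cap
Liquid reserves cover 12,820/1,155 = 11.1 months — ≥ 4 required
Employment 34 ≥ 12 months
All requirements met. Score 704 falls in the 690–725 tier → 10.15%.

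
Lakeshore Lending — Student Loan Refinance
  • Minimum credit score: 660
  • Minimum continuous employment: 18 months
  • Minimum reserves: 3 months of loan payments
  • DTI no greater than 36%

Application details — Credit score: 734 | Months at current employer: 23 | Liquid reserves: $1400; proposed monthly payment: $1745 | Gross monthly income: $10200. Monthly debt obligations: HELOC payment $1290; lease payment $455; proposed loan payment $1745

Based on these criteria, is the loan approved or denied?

Denied

Credit score 734 ≥ 660 (meets)
Employment 23 ≥ 18 months
Liquid reserves cover 1,400/1,745 = 0.8 months — < 3 required
Total monthly debts = (1,290 + 455 + 1,745) = 3,490. Debt-to-income = 3,490/10,200 = 34.2% — meets 36% limit
Fails on reserves.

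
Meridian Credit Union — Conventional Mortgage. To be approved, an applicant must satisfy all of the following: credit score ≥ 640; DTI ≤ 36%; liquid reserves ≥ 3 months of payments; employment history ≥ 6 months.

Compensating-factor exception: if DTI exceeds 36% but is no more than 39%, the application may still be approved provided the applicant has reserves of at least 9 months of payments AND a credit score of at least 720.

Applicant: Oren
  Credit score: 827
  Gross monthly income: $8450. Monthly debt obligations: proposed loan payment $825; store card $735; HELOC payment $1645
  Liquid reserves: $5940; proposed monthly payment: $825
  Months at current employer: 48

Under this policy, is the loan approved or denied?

Credit score 827 ≥ 640 (meets base)
Total debts = (825 + 735 + 1,645) = 3,205. DTI = 3,205/8,450 = 37.9% > 36% — standard DTI limit exceeded.
Liquid reserves cover 5,940/825 = 7.2 months — ≥ 3 required
Employment 48 ≥ 6 months
DTI 37.9% is within the 36%–39% exception band; checking compensating factors.
Override check — reserves: 7.2 mo (short of 9); score: 827 (ok).
Override conditions not both satisfied; exception does not apply.

Denied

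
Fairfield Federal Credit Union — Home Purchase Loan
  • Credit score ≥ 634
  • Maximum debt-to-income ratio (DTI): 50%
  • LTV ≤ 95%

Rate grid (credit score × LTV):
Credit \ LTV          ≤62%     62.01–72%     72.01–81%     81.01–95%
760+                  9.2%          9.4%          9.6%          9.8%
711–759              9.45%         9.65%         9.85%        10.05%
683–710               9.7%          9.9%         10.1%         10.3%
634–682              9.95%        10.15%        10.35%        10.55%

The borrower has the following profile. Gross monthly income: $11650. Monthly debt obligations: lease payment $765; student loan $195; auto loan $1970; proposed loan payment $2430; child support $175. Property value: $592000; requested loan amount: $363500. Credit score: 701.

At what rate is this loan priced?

9.7%

Credit score 701 ≥ 634; Total monthly debts = (765 + 195 + 1,970 + 2,430 + 175) = 5,535. DTI = 5,535/11,650 = 47.5% ≤ 50%
LTV: 363,500 ÷ 592,000 = 61.4%, within 95% cap
Row: 701 falls in 683–710. Column: 61.4% falls in ≤62%. Rate = 9.7%.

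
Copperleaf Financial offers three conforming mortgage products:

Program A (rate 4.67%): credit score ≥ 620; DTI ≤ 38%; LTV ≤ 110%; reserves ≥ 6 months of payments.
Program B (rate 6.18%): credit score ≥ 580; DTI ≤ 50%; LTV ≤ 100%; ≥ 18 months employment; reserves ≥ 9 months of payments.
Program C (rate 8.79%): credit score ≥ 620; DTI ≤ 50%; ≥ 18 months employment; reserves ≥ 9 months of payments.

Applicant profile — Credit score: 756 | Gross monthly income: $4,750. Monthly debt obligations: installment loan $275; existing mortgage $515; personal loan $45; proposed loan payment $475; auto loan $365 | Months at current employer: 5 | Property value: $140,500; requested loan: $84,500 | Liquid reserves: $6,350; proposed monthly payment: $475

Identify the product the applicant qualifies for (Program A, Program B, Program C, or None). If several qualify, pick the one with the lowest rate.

Total debts = (275 + 515 + 45 + 475 + 365) = 1,675; DTI = 1,675/4,750 = 35.3%.
LTV = 84,500/140,500 = 60.1%.
Reserves = 6,350/475 = 13.4 months.
Program A: score 756 ≥ 620; DTI 35.3% ≤ 38%; LTV 60.1% ≤ 110%; reserves 13.4 ≥ 6 mo → qualifies.
Program B: score 756 ≥ 580; DTI 35.3% ≤ 50%; LTV 60.1% ≤ 100%; employment 5 < 18 mo; reserves 13.4 ≥ 9 mo → does not qualify.
Program C: score 756 ≥ 620; DTI 35.3% ≤ 50%; employment 5 < 18 mo; reserves 13.4 ≥ 9 mo → does not qualify.

Program A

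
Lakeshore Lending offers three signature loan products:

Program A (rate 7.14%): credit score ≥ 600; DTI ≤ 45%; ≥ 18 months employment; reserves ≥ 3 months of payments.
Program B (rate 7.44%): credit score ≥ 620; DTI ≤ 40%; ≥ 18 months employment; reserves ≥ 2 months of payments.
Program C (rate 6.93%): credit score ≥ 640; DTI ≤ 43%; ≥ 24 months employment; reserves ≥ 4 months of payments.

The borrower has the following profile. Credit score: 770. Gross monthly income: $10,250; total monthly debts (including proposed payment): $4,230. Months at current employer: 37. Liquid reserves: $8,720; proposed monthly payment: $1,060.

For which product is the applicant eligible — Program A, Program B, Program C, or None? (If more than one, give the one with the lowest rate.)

Program C

DTI = 4,230/10,250 = 41.3%.
Reserves = 8,720/1,060 = 8.2 months.
Program A: score 770 ≥ 600; DTI 41.3% ≤ 45%; employment 37 ≥ 18 mo; reserves 8.2 ≥ 3 mo → qualifies.
Program B: score 770 ≥ 620; DTI 41.3% > 40%; employment 37 ≥ 18 mo; reserves 8.2 ≥ 2 mo → does not qualify.
Program C: score 770 ≥ 640; DTI 41.3% ≤ 43%; employment 37 ≥ 24 mo; reserves 8.2 ≥ 4 mo → qualifies.
Qualifying: Program A, Program C. Lowest rate is 6.93% → Program C.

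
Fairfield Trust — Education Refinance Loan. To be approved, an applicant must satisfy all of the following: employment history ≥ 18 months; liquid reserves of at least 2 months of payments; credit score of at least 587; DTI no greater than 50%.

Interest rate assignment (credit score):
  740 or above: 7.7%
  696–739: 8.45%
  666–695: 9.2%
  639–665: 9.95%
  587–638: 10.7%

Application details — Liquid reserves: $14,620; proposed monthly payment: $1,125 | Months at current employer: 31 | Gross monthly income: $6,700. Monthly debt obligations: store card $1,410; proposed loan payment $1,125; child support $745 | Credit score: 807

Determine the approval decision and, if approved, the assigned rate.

Approved at 7.7%

Credit score 807 ≥ 587 (meets minimum)
Reserves = 14,620/1,125 = 13.0 months ≥ 2
Employment 31 ≥ 18 months
Total monthly debts = (1,410 + 1,125 + 745) = 3,280. DTI: 3,280 ÷ 6,700 = 49%, within the 50% cap
All requirements met. Score 807 falls in the 740 or above tier → 7.7%.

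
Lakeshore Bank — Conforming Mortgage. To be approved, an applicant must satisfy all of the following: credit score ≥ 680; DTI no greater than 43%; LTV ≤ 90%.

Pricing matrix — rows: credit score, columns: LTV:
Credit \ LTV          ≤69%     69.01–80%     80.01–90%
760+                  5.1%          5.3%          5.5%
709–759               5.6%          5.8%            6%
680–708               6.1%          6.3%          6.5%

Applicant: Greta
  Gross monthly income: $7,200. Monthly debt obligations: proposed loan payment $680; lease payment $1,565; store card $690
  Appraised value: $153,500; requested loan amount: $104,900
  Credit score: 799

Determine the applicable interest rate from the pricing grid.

Credit score 799 ≥ 680; Total monthly debts = (680 + 1,565 + 690) = 2,935. Debt-to-income = 2,935/7,200 = 40.8% — meets 43% limit
Loan-to-value = 104,900/153,500 = 68.3% — pass (90% max)
Row: 799 falls in 760+. Column: 68.3% falls in ≤69%. Rate = 5.1%.

5.1%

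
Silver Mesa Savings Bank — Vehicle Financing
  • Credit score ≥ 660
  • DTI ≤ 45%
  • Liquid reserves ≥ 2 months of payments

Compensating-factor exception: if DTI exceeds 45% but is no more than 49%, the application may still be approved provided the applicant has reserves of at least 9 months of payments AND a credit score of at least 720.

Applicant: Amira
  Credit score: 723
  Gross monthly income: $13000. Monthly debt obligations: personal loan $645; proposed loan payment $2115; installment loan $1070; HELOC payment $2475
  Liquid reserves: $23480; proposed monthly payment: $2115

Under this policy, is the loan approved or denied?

Credit score 723 ≥ 660 (meets base)
Total debts = (645 + 2,115 + 1,070 + 2,475) = 6,305. DTI: 6,305 ÷ 13,000 = 48.5%, over the 45% base limit.
Reserves = 23,480/2,115 = 11.1 months ≥ 2
48.5% falls in the override range (45%–49%), so the compensating-factor test applies.
Reserves 11.1 ≥ 9 months; credit score 723 ≥ 720.
Both compensating conditions met → exception applies.

Approved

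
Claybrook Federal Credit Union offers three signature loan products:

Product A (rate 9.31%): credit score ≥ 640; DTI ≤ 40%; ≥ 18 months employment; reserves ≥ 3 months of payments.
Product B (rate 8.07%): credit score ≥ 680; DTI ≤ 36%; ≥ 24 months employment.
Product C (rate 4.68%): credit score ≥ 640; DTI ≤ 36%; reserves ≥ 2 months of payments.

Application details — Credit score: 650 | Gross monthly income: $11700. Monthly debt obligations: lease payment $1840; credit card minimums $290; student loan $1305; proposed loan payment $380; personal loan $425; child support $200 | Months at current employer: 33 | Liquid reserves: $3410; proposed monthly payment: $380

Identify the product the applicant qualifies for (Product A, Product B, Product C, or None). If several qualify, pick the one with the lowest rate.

Product A

Total debts = (1,840 + 290 + 1,305 + 380 + 425 + 200) = 4,440; DTI = 4,440/11,700 = 37.9%.
Reserves = 3,410/380 = 9.0 months.
Product A: score 650 ≥ 640; DTI 37.9% ≤ 40%; employment 33 ≥ 18 mo; reserves 9.0 ≥ 3 mo → qualifies.
Product B: score 650 < 680; DTI 37.9% > 36%; employment 33 ≥ 24 mo → does not qualify.
Product C: score 650 ≥ 640; DTI 37.9% > 36%; reserves 9.0 ≥ 2 mo → does not qualify.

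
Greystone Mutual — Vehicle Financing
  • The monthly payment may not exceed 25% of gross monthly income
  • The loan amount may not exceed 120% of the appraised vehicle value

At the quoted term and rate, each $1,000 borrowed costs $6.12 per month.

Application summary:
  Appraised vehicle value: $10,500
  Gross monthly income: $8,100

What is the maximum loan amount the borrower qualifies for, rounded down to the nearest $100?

Payment cap: 25% × $8,100 = $2,025/month.
At $6.12 per $1,000, that supports 2,025/6.12 × 1,000 ≈ $330,882 → $330,800.
LTV cap: 120% × $10,500 = $12,600 → $12,600.
Binding constraint: loan-to-value.

$12,600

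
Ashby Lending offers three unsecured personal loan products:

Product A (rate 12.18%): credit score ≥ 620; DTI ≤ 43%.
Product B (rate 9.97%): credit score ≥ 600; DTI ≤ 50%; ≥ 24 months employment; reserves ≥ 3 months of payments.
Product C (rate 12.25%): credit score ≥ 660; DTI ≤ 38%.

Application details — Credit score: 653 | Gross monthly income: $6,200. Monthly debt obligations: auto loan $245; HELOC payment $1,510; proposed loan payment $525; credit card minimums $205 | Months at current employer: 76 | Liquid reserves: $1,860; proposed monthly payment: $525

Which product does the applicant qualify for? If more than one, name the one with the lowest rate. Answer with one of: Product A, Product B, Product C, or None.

Product B

Total debts = (245 + 1,510 + 525 + 205) = 2,485; DTI = 2,485/6,200 = 40.1%.
Reserves = 1,860/525 = 3.5 months.
Product A: score 653 ≥ 620; DTI 40.1% ≤ 43% → qualifies.
Product B: score 653 ≥ 600; DTI 40.1% ≤ 50%; employment 76 ≥ 24 mo; reserves 3.5 ≥ 3 mo → qualifies.
Product C: score 653 < 660; DTI 40.1% > 38% → does not qualify.
Qualifying: Product A, Product B. Lowest rate is 9.97% → Product B.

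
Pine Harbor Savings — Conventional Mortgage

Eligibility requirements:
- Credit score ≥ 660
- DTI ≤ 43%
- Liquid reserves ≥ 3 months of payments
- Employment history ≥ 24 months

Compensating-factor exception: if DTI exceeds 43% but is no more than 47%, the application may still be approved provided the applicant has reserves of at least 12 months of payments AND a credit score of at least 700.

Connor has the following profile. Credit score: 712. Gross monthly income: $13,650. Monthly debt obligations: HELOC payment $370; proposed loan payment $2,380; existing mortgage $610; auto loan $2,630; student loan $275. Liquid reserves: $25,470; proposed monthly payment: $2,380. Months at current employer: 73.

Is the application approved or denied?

Credit score 712 ≥ 660 (meets base)
Total debts = (370 + 2,380 + 610 + 2,630 + 275) = 6,265. DTI = 6,265/13,650 = 45.9% > 43% — standard DTI limit exceeded.
Liquid reserves cover 25,470/2,380 = 10.7 months — ≥ 3 required
Employment 73 ≥ 24 months
DTI 45.9% is within the 43%–47% exception band; checking compensating factors.
Override check — reserves: 10.7 mo (short of 12); score: 712 (ok).
Compensating-factor requirement not fully met.

Denied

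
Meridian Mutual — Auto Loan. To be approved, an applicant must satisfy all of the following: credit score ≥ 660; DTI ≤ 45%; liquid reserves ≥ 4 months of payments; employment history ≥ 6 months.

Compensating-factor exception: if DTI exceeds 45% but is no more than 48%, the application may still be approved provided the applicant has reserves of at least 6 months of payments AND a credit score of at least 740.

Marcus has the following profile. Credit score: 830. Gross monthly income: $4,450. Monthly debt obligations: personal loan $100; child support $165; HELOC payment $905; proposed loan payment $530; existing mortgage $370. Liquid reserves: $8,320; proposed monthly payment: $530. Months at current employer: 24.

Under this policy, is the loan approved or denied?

Approved

Credit score 830 ≥ 660 (meets base)
Total debts = (100 + 165 + 905 + 530 + 370) = 2,070. DTI: 2,070 ÷ 4,450 = 46.5%, over the 45% base limit.
Liquid reserves cover 8,320/530 = 15.7 months — ≥ 4 required
Employment 24 ≥ 6 months
DTI 46.5% is within the 45%–48% exception band; checking compensating factors.
Reserves 15.7 ≥ 6 months; credit score 830 ≥ 740.
Both compensating conditions met → exception applies.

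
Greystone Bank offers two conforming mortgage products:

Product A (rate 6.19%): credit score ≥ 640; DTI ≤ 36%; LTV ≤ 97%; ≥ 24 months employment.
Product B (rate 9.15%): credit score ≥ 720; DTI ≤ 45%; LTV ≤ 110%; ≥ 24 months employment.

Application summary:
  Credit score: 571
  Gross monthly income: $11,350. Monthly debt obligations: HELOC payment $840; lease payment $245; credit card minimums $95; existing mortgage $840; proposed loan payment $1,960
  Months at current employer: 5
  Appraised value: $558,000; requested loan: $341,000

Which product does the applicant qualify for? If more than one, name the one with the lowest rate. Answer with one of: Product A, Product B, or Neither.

Neither

Total debts = (840 + 245 + 95 + 840 + 1,960) = 3,980; DTI = 3,980/11,350 = 35.1%.
LTV = 341,000/558,000 = 61.1%.
Product A: score 571 < 640; DTI 35.1% ≤ 36%; LTV 61.1% ≤ 97%; employment 5 < 24 mo → does not qualify.
Product B: score 571 < 720; DTI 35.1% ≤ 45%; LTV 61.1% ≤ 110%; employment 5 < 24 mo → does not qualify.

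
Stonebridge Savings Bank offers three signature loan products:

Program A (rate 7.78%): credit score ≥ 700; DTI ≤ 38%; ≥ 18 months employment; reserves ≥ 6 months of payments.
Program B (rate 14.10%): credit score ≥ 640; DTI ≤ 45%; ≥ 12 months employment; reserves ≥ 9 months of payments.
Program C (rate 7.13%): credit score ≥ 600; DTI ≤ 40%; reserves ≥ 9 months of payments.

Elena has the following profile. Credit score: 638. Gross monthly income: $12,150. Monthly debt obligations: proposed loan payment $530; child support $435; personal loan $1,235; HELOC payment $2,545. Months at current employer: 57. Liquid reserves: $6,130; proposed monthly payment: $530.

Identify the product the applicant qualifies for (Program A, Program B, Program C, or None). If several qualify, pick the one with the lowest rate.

Program C

Total debts = (530 + 435 + 1,235 + 2,545) = 4,745; DTI = 4,745/12,150 = 39.1%.
Reserves = 6,130/530 = 11.6 months.
Program A: score 638 < 700; DTI 39.1% > 38%; employment 57 ≥ 18 mo; reserves 11.6 ≥ 6 mo → does not qualify.
Program B: score 638 < 640; DTI 39.1% ≤ 45%; employment 57 ≥ 12 mo; reserves 11.6 ≥ 9 mo → does not qualify.
Program C: score 638 ≥ 600; DTI 39.1% ≤ 40%; reserves 11.6 ≥ 9 mo → qualifies.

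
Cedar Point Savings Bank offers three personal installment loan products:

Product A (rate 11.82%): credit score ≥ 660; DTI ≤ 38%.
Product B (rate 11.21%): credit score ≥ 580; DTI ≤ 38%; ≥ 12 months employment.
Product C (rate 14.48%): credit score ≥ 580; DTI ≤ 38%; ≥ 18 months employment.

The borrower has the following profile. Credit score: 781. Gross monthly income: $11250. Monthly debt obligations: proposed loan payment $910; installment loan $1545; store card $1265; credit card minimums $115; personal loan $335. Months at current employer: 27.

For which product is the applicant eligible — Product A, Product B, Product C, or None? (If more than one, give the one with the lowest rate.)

Total debts = (910 + 1,545 + 1,265 + 115 + 335) = 4,170; DTI = 4,170/11,250 = 37.1%.
Product A: score 781 ≥ 660; DTI 37.1% ≤ 38% → qualifies.
Product B: score 781 ≥ 580; DTI 37.1% ≤ 38%; employment 27 ≥ 12 mo → qualifies.
Product C: score 781 ≥ 580; DTI 37.1% ≤ 38%; employment 27 ≥ 18 mo → qualifies.
Qualifying: Product A, Product B, Product C. Lowest rate is 11.21% → Product B.

Product B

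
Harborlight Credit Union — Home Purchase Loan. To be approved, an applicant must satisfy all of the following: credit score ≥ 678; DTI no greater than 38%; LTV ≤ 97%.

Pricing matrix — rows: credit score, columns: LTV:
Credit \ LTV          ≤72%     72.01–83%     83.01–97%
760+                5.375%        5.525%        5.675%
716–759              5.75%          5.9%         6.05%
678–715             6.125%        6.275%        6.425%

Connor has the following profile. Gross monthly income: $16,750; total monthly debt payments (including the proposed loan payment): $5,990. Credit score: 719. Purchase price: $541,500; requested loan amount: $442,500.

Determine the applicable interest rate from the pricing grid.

5.9%

Credit score 719 ≥ 678; DTI: 5,990 ÷ 16,750 = 35.8%, within the 38% cap
LTV = 442,500/541,500 = 81.7% ≤ 97%
Credit 719 → row 716–759; LTV 81.7% → column 72.01–83%. Grid cell → 5.9%.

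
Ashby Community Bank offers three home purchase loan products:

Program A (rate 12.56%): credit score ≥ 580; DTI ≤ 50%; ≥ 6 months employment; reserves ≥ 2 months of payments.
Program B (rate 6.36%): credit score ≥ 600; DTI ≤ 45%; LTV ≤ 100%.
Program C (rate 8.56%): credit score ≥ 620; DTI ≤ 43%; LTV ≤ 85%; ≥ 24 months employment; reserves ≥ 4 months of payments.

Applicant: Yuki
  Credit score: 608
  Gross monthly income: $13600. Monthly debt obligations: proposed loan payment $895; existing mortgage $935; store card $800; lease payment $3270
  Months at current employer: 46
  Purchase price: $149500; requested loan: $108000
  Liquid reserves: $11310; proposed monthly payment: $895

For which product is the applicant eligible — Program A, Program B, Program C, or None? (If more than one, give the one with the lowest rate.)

Program B

Total debts = (895 + 935 + 800 + 3,270) = 5,900; DTI = 5,900/13,600 = 43.4%.
LTV = 108,000/149,500 = 72.2%.
Reserves = 11,310/895 = 12.6 months.
Program A: score 608 ≥ 580; DTI 43.4% ≤ 50%; employment 46 ≥ 6 mo; reserves 12.6 ≥ 2 mo → qualifies.
Program B: score 608 ≥ 600; DTI 43.4% ≤ 45%; LTV 72.2% ≤ 100% → qualifies.
Program C: score 608 < 620; DTI 43.4% > 43%; LTV 72.2% ≤ 85%; employment 46 ≥ 24 mo; reserves 12.6 ≥ 4 mo → does not qualify.
Qualifying: Program A, Program B. Lowest rate is 6.36% → Program B.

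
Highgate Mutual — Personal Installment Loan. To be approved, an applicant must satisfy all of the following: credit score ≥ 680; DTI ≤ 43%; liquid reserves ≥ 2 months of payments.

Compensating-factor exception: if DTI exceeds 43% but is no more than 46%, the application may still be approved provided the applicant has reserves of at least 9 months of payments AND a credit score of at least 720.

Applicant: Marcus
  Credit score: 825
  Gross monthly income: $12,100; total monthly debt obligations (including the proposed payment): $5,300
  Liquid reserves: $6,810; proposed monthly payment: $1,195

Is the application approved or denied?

Credit score 825 ≥ 680 (meets base)
DTI = 5,300/12,100 = 43.8% > 43% — standard DTI limit exceeded.
Reserves: 6,810 ÷ 1,195 = 5.7 months (meets 2-month minimum)
43.8% falls in the override range (43%–46%), so the compensating-factor test applies.
Override check — reserves: 5.7 mo (short of 9); score: 825 (ok).
Override conditions not both satisfied; exception does not apply.

Denied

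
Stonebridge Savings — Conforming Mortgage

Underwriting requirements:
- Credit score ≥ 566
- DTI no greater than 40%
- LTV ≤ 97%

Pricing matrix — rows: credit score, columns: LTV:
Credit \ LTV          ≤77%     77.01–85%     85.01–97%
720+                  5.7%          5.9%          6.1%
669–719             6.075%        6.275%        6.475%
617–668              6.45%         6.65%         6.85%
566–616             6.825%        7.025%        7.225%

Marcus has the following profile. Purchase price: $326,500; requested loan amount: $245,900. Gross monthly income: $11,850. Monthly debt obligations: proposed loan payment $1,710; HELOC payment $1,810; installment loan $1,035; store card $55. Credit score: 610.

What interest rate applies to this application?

Credit score 610 ≥ 566; Total monthly debts = (1,710 + 1,810 + 1,035 + 55) = 4,610. DTI: 4,610 ÷ 11,850 = 38.9%, within the 40% cap
LTV: 245,900 ÷ 326,500 = 75.3%, within 97% cap
Credit 610 → row 566–616; LTV 75.3% → column ≤77%. Grid cell → 6.825%.

6.825%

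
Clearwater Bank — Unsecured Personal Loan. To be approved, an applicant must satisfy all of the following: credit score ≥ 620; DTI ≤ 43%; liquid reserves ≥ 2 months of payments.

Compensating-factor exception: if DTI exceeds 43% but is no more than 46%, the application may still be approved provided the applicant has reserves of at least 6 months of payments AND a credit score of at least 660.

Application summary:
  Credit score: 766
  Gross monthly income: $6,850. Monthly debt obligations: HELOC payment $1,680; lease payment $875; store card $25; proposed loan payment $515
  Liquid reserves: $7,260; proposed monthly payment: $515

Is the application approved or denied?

Approved

Credit score 766 ≥ 620 (meets base)
Total debts = (1,680 + 875 + 25 + 515) = 3,095. DTI = 3,095/6,850 = 45.2% > 43% — standard DTI limit exceeded.
Reserves: 7,260 ÷ 515 = 14.1 months (meets 2-month minimum)
DTI 45.2% is within the 43%–46% exception band; checking compensating factors.
Override check — reserves: 14.1 mo (ok); score: 766 (ok).
Both compensating conditions met → exception applies.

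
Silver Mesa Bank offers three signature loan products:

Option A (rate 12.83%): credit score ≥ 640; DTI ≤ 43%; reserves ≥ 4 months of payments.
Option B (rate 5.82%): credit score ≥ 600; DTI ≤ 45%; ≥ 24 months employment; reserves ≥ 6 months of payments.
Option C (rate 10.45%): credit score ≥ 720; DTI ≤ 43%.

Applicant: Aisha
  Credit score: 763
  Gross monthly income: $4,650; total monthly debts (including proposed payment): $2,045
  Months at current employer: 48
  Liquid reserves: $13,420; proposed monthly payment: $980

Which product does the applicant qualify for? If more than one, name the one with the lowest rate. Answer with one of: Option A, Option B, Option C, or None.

DTI = 2,045/4,650 = 44%.
Reserves = 13,420/980 = 13.7 months.
Option A: score 763 ≥ 640; DTI 44% > 43%; reserves 13.7 ≥ 4 mo → does not qualify.
Option B: score 763 ≥ 600; DTI 44% ≤ 45%; employment 48 ≥ 24 mo; reserves 13.7 ≥ 6 mo → qualifies.
Option C: score 763 ≥ 720; DTI 44% > 43% → does not qualify.

Option B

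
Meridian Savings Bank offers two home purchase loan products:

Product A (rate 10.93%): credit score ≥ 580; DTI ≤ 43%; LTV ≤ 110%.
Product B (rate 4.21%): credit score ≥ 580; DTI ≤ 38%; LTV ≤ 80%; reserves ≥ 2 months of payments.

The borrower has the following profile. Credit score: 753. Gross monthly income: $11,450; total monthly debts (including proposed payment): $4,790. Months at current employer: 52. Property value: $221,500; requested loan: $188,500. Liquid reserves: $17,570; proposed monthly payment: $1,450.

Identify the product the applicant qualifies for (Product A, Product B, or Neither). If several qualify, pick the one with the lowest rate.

DTI = 4,790/11,450 = 41.8%.
LTV = 188,500/221,500 = 85.1%.
Reserves = 17,570/1,450 = 12.1 months.
Product A: score 753 ≥ 580; DTI 41.8% ≤ 43%; LTV 85.1% ≤ 110% → qualifies.
Product B: score 753 ≥ 580; DTI 41.8% > 38%; LTV 85.1% > 80%; reserves 12.1 ≥ 2 mo → does not qualify.

Product A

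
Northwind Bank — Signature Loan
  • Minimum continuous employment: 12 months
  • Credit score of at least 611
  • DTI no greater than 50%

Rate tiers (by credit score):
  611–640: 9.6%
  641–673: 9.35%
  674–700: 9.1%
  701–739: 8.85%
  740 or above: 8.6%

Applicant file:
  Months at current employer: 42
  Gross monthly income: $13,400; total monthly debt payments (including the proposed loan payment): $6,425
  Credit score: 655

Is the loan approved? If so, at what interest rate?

Credit score 655 ≥ 611 (meets minimum)
DTI = 6,425/13,400 = 47.9% ≤ 50%
Employment 42 ≥ 12 months
All requirements met. Score 655 falls in the 641–673 tier → 9.35%.

Approved at 9.35%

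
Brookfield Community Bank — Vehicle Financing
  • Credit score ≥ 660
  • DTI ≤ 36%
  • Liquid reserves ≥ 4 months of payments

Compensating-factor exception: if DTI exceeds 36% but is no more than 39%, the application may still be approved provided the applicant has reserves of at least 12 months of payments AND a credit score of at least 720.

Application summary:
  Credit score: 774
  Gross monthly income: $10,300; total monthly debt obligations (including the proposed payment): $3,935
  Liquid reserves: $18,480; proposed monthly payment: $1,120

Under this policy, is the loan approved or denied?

Approved

Credit score 774 ≥ 660 (meets base)
DTI: 3,935 ÷ 10,300 = 38.2%, over the 36% base limit.
Reserves = 18,480/1,120 = 16.5 months ≥ 4
DTI 38.2% is within the 36%–39% exception band; checking compensating factors.
Override check — reserves: 16.5 mo (ok); score: 774 (ok).
Both compensating conditions met → exception applies.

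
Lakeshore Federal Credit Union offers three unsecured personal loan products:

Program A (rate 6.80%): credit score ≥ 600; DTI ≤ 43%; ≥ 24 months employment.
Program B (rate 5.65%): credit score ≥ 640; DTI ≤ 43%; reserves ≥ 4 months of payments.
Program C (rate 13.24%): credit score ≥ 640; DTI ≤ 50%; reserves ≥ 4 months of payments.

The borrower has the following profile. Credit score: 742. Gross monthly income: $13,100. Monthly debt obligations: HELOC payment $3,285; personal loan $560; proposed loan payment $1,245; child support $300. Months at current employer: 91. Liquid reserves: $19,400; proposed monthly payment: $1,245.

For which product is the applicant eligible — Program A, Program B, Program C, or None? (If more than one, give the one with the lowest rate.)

Total debts = (3,285 + 560 + 1,245 + 300) = 5,390; DTI = 5,390/13,100 = 41.1%.
Reserves = 19,400/1,245 = 15.6 months.
Program A: score 742 ≥ 600; DTI 41.1% ≤ 43%; employment 91 ≥ 24 mo → qualifies.
Program B: score 742 ≥ 640; DTI 41.1% ≤ 43%; reserves 15.6 ≥ 4 mo → qualifies.
Program C: score 742 ≥ 640; DTI 41.1% ≤ 50%; reserves 15.6 ≥ 4 mo → qualifies.
Qualifying: Program A, Program B, Program C. Lowest rate is 5.65% → Program B.

Program B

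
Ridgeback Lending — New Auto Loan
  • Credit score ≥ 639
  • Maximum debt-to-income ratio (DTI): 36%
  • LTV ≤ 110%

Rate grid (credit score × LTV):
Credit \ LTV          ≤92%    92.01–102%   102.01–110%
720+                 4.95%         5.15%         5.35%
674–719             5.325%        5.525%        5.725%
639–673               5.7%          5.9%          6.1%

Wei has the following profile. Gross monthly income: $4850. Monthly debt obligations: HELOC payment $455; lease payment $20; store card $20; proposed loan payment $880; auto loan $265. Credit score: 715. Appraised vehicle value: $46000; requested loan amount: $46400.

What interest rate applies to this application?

5.525%

Credit score 715 ≥ 639; Total monthly debts = (455 + 20 + 20 + 880 + 265) = 1,640. Debt-to-income = 1,640/4,850 = 33.8% — meets 36% limit
LTV = 46,400/46,000 = 100.9% ≤ 110%
Score 715 is in the 674–719 band; LTV 100.9% is in the 92.01–102% band → 5.525%.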